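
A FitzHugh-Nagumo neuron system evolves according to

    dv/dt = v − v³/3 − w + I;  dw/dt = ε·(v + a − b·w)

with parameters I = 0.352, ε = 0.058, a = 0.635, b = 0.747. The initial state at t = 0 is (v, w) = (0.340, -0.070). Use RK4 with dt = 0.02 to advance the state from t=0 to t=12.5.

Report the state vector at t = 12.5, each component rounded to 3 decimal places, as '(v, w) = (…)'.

t=0.000: state=(0.340, -0.070)
step 1 (dt=0.02): k1=(0.749, 0.060), k2=(0.755, 0.060), k3=(0.755, 0.060), k4=(0.761, 0.060); state += dt/6·(k1+2k2+2k3+k4)
t=0.020: state=(0.355, -0.069)
t=0.040: state=(0.370, -0.068)
t=0.060: state=(0.386, -0.066)
continuing one RK4 step at a time; state shown every 25 steps (Δt=0.5):
t=0.500: state=(0.786, -0.034)
t=1.000: state=(1.289, 0.014)
t=1.500: state=(1.634, 0.075)
t=2.000: state=(1.771, 0.141)
t=2.500: state=(1.799, 0.207)
t=3.000: state=(1.788, 0.273)
t=3.500: state=(1.765, 0.336)
t=4.000: state=(1.738, 0.397)
t=4.500: state=(1.709, 0.456)
t=5.000: state=(1.679, 0.513)
t=5.500: state=(1.649, 0.568)
t=6.000: state=(1.618, 0.621)
t=6.500: state=(1.586, 0.672)
t=7.000: state=(1.554, 0.721)
t=7.500: state=(1.521, 0.768)
t=8.000: state=(1.487, 0.813)
t=8.500: state=(1.451, 0.856)
t=9.000: state=(1.415, 0.897)
t=9.500: state=(1.377, 0.936)
t=10.000: state=(1.338, 0.973)
t=10.500: state=(1.296, 1.008)
t=11.000: state=(1.252, 1.041)
t=11.500: state=(1.205, 1.072)
t=12.000: state=(1.153, 1.101)
t=12.500: state=(1.097, 1.128)

(v, w) = (1.097, 1.128)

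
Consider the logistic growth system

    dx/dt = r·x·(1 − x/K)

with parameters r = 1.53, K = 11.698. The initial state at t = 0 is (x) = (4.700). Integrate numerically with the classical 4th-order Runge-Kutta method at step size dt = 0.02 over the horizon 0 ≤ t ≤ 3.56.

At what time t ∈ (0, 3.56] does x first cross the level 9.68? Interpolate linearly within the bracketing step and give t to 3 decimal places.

t = 1.285

t=0.000: state=(4.700)
step 1 (dt=0.02): k1=(4.302), k2=(4.315), k3=(4.315), k4=(4.327); state += dt/6·(k1+2k2+2k3+k4)
t=0.020: state=(4.786)
t=0.040: state=(4.873)
t=0.060: state=(4.960)
continuing one RK4 step at a time; state shown every 10 steps (Δt=0.2):
t=0.200: state=(5.580)
t=0.400: state=(6.472)
t=0.600: state=(7.336)
t=0.800: state=(8.136)
t=1.000: state=(8.846)
t=1.200: state=(9.454)
t=1.280: state=(9.667)
next step: t=1.300: state=(9.718) — x has crossed 9.68
linear interpolation between t=1.280 (9.66725) and t=1.300 (9.71809) → t≈1.285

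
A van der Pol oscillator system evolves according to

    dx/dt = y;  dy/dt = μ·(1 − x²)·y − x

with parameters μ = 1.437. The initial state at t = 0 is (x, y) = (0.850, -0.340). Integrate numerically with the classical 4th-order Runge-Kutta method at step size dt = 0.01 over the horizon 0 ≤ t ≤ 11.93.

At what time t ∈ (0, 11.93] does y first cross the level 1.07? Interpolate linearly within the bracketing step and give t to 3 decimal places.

t = 3.678

t=0.000: state=(0.850, -0.340)
step 1 (dt=0.01): k1=(-0.340, -0.986), k2=(-0.345, -0.987), k3=(-0.345, -0.987), k4=(-0.350, -0.989); state += dt/6·(k1+2k2+2k3+k4)
t=0.010: state=(0.847, -0.350)
t=0.020: state=(0.843, -0.360)
t=0.030: state=(0.839, -0.370)
continuing one RK4 step at a time; state shown every 50 steps (Δt=0.5):
t=0.500: state=(0.544, -0.923)
t=1.000: state=(-0.151, -1.964)
t=1.500: state=(-1.326, -2.174)
t=2.000: state=(-1.859, -0.137)
t=2.500: state=(-1.751, 0.424)
t=3.000: state=(-1.488, 0.622)
t=3.500: state=(-1.115, 0.901)
t=3.670: state=(-0.949, 1.061)
next step: t=3.680: state=(-0.938, 1.072) — y has crossed 1.07
linear interpolation between t=3.670 (1.06093) and t=3.680 (1.07205) → t≈3.678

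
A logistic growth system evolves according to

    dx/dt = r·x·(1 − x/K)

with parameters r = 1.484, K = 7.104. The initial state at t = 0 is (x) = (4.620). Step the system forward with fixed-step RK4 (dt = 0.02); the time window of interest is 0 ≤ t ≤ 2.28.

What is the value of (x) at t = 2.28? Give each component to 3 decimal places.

t=0.000: state=(4.620)
step 1 (dt=0.02): k1=(2.397), k2=(2.386), k3=(2.387), k4=(2.376); state += dt/6·(k1+2k2+2k3+k4)
t=0.020: state=(4.668)
t=0.040: state=(4.715)
t=0.060: state=(4.762)
continuing one RK4 step at a time; state shown every 5 steps (Δt=0.1):
t=0.100: state=(4.854)
t=0.200: state=(5.076)
t=0.300: state=(5.284)
t=0.400: state=(5.477)
t=0.500: state=(5.656)
t=0.600: state=(5.820)
t=0.700: state=(5.968)
t=0.800: state=(6.103)
t=0.900: state=(6.224)
t=1.000: state=(6.332)
t=1.100: state=(6.428)
t=1.200: state=(6.514)
t=1.300: state=(6.589)
t=1.400: state=(6.656)
t=1.500: state=(6.714)
t=1.600: state=(6.765)
t=1.700: state=(6.810)
t=1.800: state=(6.849)
t=1.900: state=(6.883)
t=2.000: state=(6.913)
t=2.100: state=(6.939)
t=2.200: state=(6.961)
t=2.280: state=(6.977)

(x) = (6.977)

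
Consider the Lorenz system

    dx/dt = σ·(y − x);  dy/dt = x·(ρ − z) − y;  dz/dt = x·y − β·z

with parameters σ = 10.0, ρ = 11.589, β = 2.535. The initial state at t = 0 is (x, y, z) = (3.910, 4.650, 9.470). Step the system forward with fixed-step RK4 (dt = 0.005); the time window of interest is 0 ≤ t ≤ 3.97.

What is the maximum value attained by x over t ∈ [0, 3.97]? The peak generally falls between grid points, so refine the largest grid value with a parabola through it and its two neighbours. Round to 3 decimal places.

t=0.000: state=(3.910, 4.650, 9.470)
step 1 (dt=0.005): k1=(7.400, 3.635, -5.825), k2=(7.306, 3.723, -5.666), k3=(7.310, 3.720, -5.668), k4=(7.220, 3.806, -5.510); state += dt/6·(k1+2k2+2k3+k4)
t=0.005: state=(3.947, 4.669, 9.442)
t=0.010: state=(3.982, 4.688, 9.415)
t=0.015: state=(4.017, 4.708, 9.390)
continuing one RK4 step at a time; state shown every 40 steps (Δt=0.2):
t=0.200: state=(5.137, 5.714, 9.470)
t=0.400: state=(5.932, 6.032, 11.047)
t=0.600: state=(5.461, 4.999, 11.653)
t=0.800: state=(4.670, 4.443, 10.629)
t=1.000: state=(4.675, 4.885, 9.736)
t=1.200: state=(5.296, 5.628, 10.026)
t=1.400: state=(5.665, 5.645, 11.030)
t=1.600: state=(5.273, 4.980, 11.212)
t=1.800: state=(4.825, 4.723, 10.502)
t=2.000: state=(4.915, 5.085, 10.025)
t=2.200: state=(5.329, 5.516, 10.348)
t=2.400: state=(5.474, 5.414, 10.945)
t=2.600: state=(5.181, 5.001, 10.933)
t=2.800: state=(4.941, 4.909, 10.458)
t=3.000: state=(5.056, 5.182, 10.234)
t=3.200: state=(5.315, 5.411, 10.514)
t=3.400: state=(5.348, 5.284, 10.848)
t=3.600: state=(5.144, 5.038, 10.764)
t=3.800: state=(5.027, 5.028, 10.460)
t=3.970: state=(5.107, 5.189, 10.367)
largest grid value and its neighbours: x(0.420)=5.94415, x(0.425)=5.94485, x(0.430)=5.94459
parabola through these three points peaks at t≈0.426 with x≈5.94488

max x = 5.945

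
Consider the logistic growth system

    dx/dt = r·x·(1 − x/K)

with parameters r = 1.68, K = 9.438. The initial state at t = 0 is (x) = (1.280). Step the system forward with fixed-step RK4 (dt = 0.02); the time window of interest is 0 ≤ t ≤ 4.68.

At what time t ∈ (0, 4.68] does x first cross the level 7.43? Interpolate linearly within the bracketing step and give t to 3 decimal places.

t = 1.881

t=0.000: state=(1.280)
step 1 (dt=0.02): k1=(1.859), k2=(1.881), k3=(1.882), k4=(1.905); state += dt/6·(k1+2k2+2k3+k4)
t=0.020: state=(1.318)
t=0.040: state=(1.356)
t=0.060: state=(1.396)
continuing one RK4 step at a time; state shown every 10 steps (Δt=0.2):
t=0.200: state=(1.699)
t=0.400: state=(2.218)
t=0.600: state=(2.838)
t=0.800: state=(3.545)
t=1.000: state=(4.314)
t=1.200: state=(5.105)
t=1.400: state=(5.874)
t=1.600: state=(6.584)
t=1.800: state=(7.206)
t=1.880: state=(7.427)
next step: t=1.900: state=(7.479) — x has crossed 7.43
linear interpolation between t=1.880 (7.42664) and t=1.900 (7.47930) → t≈1.881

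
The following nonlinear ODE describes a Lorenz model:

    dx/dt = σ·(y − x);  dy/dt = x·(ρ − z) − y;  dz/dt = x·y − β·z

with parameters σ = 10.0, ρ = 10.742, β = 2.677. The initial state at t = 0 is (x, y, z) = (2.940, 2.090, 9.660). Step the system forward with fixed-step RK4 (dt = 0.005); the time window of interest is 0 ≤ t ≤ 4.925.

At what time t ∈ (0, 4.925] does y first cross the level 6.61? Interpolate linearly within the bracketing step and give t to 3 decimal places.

t = 0.497

t=0.000: state=(2.940, 2.090, 9.660)
step 1 (dt=0.005): k1=(-8.500, 1.091, -19.715), k2=(-8.260, 1.209, -19.620), k3=(-8.263, 1.209, -19.618), k4=(-8.026, 1.325, -19.521); state += dt/6·(k1+2k2+2k3+k4)
t=0.005: state=(2.899, 2.096, 9.562)
t=0.010: state=(2.860, 2.103, 9.465)
t=0.015: state=(2.823, 2.112, 9.369)
continuing one RK4 step at a time; state shown every 40 steps (Δt=0.2):
t=0.200: state=(2.643, 3.015, 6.648)
t=0.400: state=(4.150, 5.259, 6.072)
t=0.495: state=(5.307, 6.587, 7.089)
next step: t=0.500: state=(5.371, 6.650, 7.170) — y has crossed 6.61
linear interpolation between t=0.495 (6.58668) and t=0.500 (6.65002) → t≈0.497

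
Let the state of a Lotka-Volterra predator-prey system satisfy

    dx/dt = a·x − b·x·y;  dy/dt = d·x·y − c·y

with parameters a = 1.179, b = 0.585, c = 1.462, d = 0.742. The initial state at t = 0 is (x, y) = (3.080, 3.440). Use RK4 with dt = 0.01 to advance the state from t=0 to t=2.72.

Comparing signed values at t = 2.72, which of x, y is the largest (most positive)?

t=0.000: state=(3.080, 3.440)
step 1 (dt=0.01): k1=(-2.567, 2.832), k2=(-2.582, 2.811), k3=(-2.581, 2.811), k4=(-2.596, 2.789); state += dt/6·(k1+2k2+2k3+k4)
t=0.010: state=(3.054, 3.468)
t=0.020: state=(3.028, 3.496)
t=0.030: state=(3.002, 3.523)
continuing one RK4 step at a time; state shown every 10 steps (Δt=0.1):
t=0.100: state=(2.812, 3.699)
t=0.200: state=(2.532, 3.896)
t=0.300: state=(2.259, 4.021)
t=0.400: state=(2.006, 4.069)
t=0.500: state=(1.779, 4.045)
t=0.600: state=(1.584, 3.958)
t=0.700: state=(1.419, 3.822)
t=0.800: state=(1.283, 3.650)
t=0.900: state=(1.172, 3.454)
t=1.000: state=(1.084, 3.244)
t=1.100: state=(1.016, 3.030)
t=1.200: state=(0.963, 2.817)
t=1.300: state=(0.925, 2.610)
t=1.400: state=(0.898, 2.413)
t=1.500: state=(0.882, 2.227)
t=1.600: state=(0.876, 2.053)
t=1.700: state=(0.878, 1.893)
t=1.800: state=(0.888, 1.746)
t=1.900: state=(0.906, 1.613)
t=2.000: state=(0.931, 1.492)
t=2.100: state=(0.963, 1.382)
t=2.200: state=(1.002, 1.285)
t=2.300: state=(1.049, 1.198)
t=2.400: state=(1.103, 1.121)
t=2.500: state=(1.164, 1.053)
t=2.600: state=(1.234, 0.995)
t=2.700: state=(1.312, 0.944)
t=2.720: state=(1.328, 0.935)
compare at T: x=1.328, y=0.935

largest component: x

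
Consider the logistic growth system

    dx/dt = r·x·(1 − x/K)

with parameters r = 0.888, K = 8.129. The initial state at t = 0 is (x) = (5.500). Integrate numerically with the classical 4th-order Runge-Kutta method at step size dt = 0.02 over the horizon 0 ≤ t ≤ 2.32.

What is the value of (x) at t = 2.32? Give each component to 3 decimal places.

t=0.000: state=(5.500)
step 1 (dt=0.02): k1=(1.580), k2=(1.575), k3=(1.575), k4=(1.570); state += dt/6·(k1+2k2+2k3+k4)
t=0.020: state=(5.531)
t=0.040: state=(5.563)
t=0.060: state=(5.594)
continuing one RK4 step at a time; state shown every 5 steps (Δt=0.1):
t=0.100: state=(5.655)
t=0.200: state=(5.806)
t=0.300: state=(5.950)
t=0.400: state=(6.089)
t=0.500: state=(6.221)
t=0.600: state=(6.348)
t=0.700: state=(6.468)
t=0.800: state=(6.583)
t=0.900: state=(6.691)
t=1.000: state=(6.793)
t=1.100: state=(6.889)
t=1.200: state=(6.980)
t=1.300: state=(7.064)
t=1.400: state=(7.144)
t=1.500: state=(7.218)
t=1.600: state=(7.288)
t=1.700: state=(7.352)
t=1.800: state=(7.412)
t=1.900: state=(7.468)
t=2.000: state=(7.520)
t=2.100: state=(7.569)
t=2.200: state=(7.613)
t=2.300: state=(7.654)
t=2.320: state=(7.662)

(x) = (7.662)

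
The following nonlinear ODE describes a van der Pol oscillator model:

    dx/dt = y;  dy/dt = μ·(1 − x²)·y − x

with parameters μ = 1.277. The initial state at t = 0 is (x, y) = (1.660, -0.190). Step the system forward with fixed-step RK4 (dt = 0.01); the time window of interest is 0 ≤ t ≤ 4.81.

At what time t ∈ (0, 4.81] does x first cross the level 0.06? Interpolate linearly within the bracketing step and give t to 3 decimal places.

t=0.000: state=(1.660, -0.190)
step 1 (dt=0.01): k1=(-0.190, -1.234), k2=(-0.196, -1.220), k3=(-0.196, -1.220), k4=(-0.202, -1.206); state += dt/6·(k1+2k2+2k3+k4)
t=0.010: state=(1.658, -0.202)
t=0.020: state=(1.656, -0.214)
t=0.030: state=(1.654, -0.226)
continuing one RK4 step at a time; state shown every 20 steps (Δt=0.2):
t=0.200: state=(1.601, -0.391)
t=0.400: state=(1.507, -0.534)
t=0.600: state=(1.388, -0.657)
t=0.800: state=(1.244, -0.786)
t=1.000: state=(1.072, -0.942)
t=1.200: state=(0.864, -1.152)
t=1.400: state=(0.606, -1.450)
t=1.600: state=(0.275, -1.876)
t=1.700: state=(0.075, -2.141)
next step: t=1.710: state=(0.053, -2.169) — x has crossed 0.06
linear interpolation between t=1.700 (0.07486) and t=1.710 (0.05332) → t≈1.707

t = 1.707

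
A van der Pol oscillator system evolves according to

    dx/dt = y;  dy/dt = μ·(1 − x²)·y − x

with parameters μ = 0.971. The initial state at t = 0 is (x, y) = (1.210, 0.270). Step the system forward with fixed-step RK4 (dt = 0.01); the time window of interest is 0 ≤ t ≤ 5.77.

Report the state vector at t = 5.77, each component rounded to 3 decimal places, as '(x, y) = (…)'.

(x, y) = (1.829, 1.138)

t=0.000: state=(1.210, 0.270)
step 1 (dt=0.01): k1=(0.270, -1.332), k2=(0.263, -1.331), k3=(0.263, -1.331), k4=(0.257, -1.330); state += dt/6·(k1+2k2+2k3+k4)
t=0.010: state=(1.213, 0.257)
t=0.020: state=(1.215, 0.243)
t=0.030: state=(1.218, 0.230)
continuing one RK4 step at a time; state shown every 20 steps (Δt=0.2):
t=0.200: state=(1.238, 0.011)
t=0.400: state=(1.216, -0.225)
t=0.600: state=(1.150, -0.436)
t=0.800: state=(1.042, -0.635)
t=1.000: state=(0.895, -0.838)
t=1.200: state=(0.706, -1.064)
t=1.400: state=(0.467, -1.334)
t=1.600: state=(0.169, -1.656)
t=1.800: state=(-0.198, -2.006)
t=2.000: state=(-0.628, -2.265)
t=2.200: state=(-1.082, -2.204)
t=2.400: state=(-1.479, -1.695)
t=2.600: state=(-1.745, -0.956)
t=2.800: state=(-1.869, -0.320)
t=3.000: state=(-1.887, 0.102)
t=3.200: state=(-1.839, 0.360)
t=3.400: state=(-1.749, 0.526)
t=3.600: state=(-1.631, 0.651)
t=3.800: state=(-1.489, 0.766)
t=4.000: state=(-1.324, 0.890)
t=4.200: state=(-1.131, 1.041)
t=4.400: state=(-0.905, 1.236)
t=4.600: state=(-0.633, 1.497)
t=4.800: state=(-0.300, 1.841)
t=5.000: state=(0.109, 2.250)
t=5.200: state=(0.595, 2.585)
t=5.400: state=(1.117, 2.537)
t=5.600: state=(1.570, 1.905)
t=5.770: state=(1.829, 1.138)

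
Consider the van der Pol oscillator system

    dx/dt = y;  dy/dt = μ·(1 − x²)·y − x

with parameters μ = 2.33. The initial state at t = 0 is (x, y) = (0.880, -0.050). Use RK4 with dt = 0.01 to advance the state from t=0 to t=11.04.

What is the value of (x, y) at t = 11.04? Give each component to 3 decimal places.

t=0.000: state=(0.880, -0.050)
step 1 (dt=0.01): k1=(-0.050, -0.906), k2=(-0.055, -0.908), k3=(-0.055, -0.908), k4=(-0.059, -0.911); state += dt/6·(k1+2k2+2k3+k4)
t=0.010: state=(0.879, -0.059)
t=0.020: state=(0.879, -0.068)
t=0.030: state=(0.878, -0.077)
continuing one RK4 step at a time; state shown every 50 steps (Δt=0.5):
t=0.500: state=(0.730, -0.586)
t=1.000: state=(0.192, -1.798)
t=1.500: state=(-1.291, -3.344)
t=2.000: state=(-1.939, 0.020)
t=2.500: state=(-1.828, 0.307)
t=3.000: state=(-1.658, 0.372)
t=3.500: state=(-1.451, 0.466)
t=4.000: state=(-1.177, 0.659)
t=4.500: state=(-0.736, 1.219)
t=5.000: state=(0.324, 3.503)
t=5.500: state=(1.934, 1.038)
t=6.000: state=(1.977, -0.247)
t=6.500: state=(1.833, -0.316)
t=7.000: state=(1.661, -0.372)
t=7.500: state=(1.455, -0.464)
t=8.000: state=(1.182, -0.654)
t=8.500: state=(0.746, -1.202)
t=9.000: state=(-0.294, -3.442)
t=9.500: state=(-1.924, -1.113)
t=10.000: state=(-1.979, 0.244)
t=10.500: state=(-1.835, 0.315)
t=11.000: state=(-1.665, 0.371)
t=11.040: state=(-1.650, 0.376)

(x, y) = (-1.650, 0.376)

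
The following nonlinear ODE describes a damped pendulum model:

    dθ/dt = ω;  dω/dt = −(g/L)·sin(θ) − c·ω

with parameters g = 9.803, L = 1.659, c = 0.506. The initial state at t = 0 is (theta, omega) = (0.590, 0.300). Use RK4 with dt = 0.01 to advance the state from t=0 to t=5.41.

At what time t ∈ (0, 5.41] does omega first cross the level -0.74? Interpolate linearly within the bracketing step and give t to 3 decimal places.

t = 0.335

t=0.000: state=(0.590, 0.300)
step 1 (dt=0.01): k1=(0.300, -3.439), k2=(0.283, -3.438), k3=(0.283, -3.438), k4=(0.266, -3.436); state += dt/6·(k1+2k2+2k3+k4)
t=0.010: state=(0.593, 0.266)
t=0.020: state=(0.595, 0.231)
t=0.030: state=(0.597, 0.197)
continuing one RK4 step at a time; state shown every 20 steps (Δt=0.2):
t=0.200: state=(0.583, -0.361)
t=0.330: state=(0.511, -0.727)
next step: t=0.340: state=(0.504, -0.752) — omega has crossed -0.74
linear interpolation between t=0.330 (-0.72684) and t=0.340 (-0.75182) → t≈0.335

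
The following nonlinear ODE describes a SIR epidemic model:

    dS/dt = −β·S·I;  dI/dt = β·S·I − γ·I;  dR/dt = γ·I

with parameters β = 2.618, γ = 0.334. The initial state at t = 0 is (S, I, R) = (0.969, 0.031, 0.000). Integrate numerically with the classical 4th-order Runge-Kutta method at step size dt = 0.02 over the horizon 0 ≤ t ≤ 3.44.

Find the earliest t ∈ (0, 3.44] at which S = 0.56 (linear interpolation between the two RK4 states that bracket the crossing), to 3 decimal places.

t=0.000: state=(0.969, 0.031, 0.000)
step 1 (dt=0.02): k1=(-0.079, 0.068, 0.010), k2=(-0.080, 0.070, 0.011), k3=(-0.080, 0.070, 0.011), k4=(-0.082, 0.071, 0.011); state += dt/6·(k1+2k2+2k3+k4)
t=0.020: state=(0.967, 0.032, 0.000)
t=0.040: state=(0.966, 0.034, 0.000)
t=0.060: state=(0.964, 0.035, 0.001)
continuing one RK4 step at a time; state shown every 10 steps (Δt=0.2):
t=0.200: state=(0.949, 0.048, 0.003)
t=0.400: state=(0.920, 0.073, 0.007)
t=0.600: state=(0.878, 0.110, 0.013)
t=0.800: state=(0.818, 0.160, 0.022)
t=1.000: state=(0.740, 0.225, 0.034)
t=1.200: state=(0.645, 0.303, 0.052)
t=1.360: state=(0.560, 0.370, 0.070)
next step: t=1.380: state=(0.549, 0.378, 0.072) — S has crossed 0.56
linear interpolation between t=1.360 (0.56016) and t=1.380 (0.54929) → t≈1.360

t = 1.360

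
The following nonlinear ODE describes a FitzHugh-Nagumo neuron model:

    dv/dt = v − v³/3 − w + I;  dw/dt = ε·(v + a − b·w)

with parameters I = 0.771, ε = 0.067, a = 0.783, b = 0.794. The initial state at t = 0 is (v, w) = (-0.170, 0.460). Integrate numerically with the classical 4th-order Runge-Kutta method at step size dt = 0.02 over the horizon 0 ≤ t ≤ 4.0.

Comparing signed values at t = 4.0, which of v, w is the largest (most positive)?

largest component: v

t=0.000: state=(-0.170, 0.460)
step 1 (dt=0.02): k1=(0.143, 0.017), k2=(0.144, 0.017), k3=(0.144, 0.017), k4=(0.145, 0.017); state += dt/6·(k1+2k2+2k3+k4)
t=0.020: state=(-0.167, 0.460)
t=0.040: state=(-0.164, 0.461)
t=0.060: state=(-0.161, 0.461)
continuing one RK4 step at a time; state shown every 10 steps (Δt=0.2):
t=0.200: state=(-0.139, 0.464)
t=0.400: state=(-0.102, 0.467)
t=0.600: state=(-0.058, 0.472)
t=0.800: state=(-0.005, 0.477)
t=1.000: state=(0.059, 0.483)
t=1.200: state=(0.135, 0.489)
t=1.400: state=(0.226, 0.497)
t=1.600: state=(0.334, 0.506)
t=1.800: state=(0.461, 0.516)
t=2.000: state=(0.607, 0.528)
t=2.200: state=(0.770, 0.542)
t=2.400: state=(0.943, 0.558)
t=2.600: state=(1.117, 0.577)
t=2.800: state=(1.278, 0.597)
t=3.000: state=(1.416, 0.619)
t=3.200: state=(1.525, 0.643)
t=3.400: state=(1.605, 0.667)
t=3.600: state=(1.659, 0.692)
t=3.800: state=(1.693, 0.718)
t=4.000: state=(1.712, 0.743)
compare at T: v=1.712, w=0.743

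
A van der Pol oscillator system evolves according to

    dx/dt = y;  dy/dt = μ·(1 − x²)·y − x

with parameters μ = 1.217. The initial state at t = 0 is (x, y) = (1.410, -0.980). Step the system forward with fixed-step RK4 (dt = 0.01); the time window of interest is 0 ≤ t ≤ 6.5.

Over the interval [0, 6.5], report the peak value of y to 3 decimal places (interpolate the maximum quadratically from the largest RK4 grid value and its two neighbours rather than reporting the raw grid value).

t=0.000: state=(1.410, -0.980)
step 1 (dt=0.01): k1=(-0.980, -0.232), k2=(-0.981, -0.242), k3=(-0.981, -0.242), k4=(-0.982, -0.252); state += dt/6·(k1+2k2+2k3+k4)
t=0.010: state=(1.400, -0.982)
t=0.020: state=(1.390, -0.985)
t=0.030: state=(1.380, -0.988)
continuing one RK4 step at a time; state shown every 25 steps (Δt=0.25):
t=0.250: state=(1.153, -1.098)
t=0.500: state=(0.850, -1.346)
t=0.750: state=(0.465, -1.773)
t=1.000: state=(-0.055, -2.420)
t=1.250: state=(-0.742, -2.993)
t=1.500: state=(-1.459, -2.494)
t=1.750: state=(-1.905, -1.063)
t=2.000: state=(-2.036, -0.106)
t=2.250: state=(-2.006, 0.287)
t=2.500: state=(-1.911, 0.451)
t=2.750: state=(-1.786, 0.545)
t=3.000: state=(-1.639, 0.628)
t=3.250: state=(-1.470, 0.726)
t=3.500: state=(-1.273, 0.857)
t=3.750: state=(-1.037, 1.049)
t=4.000: state=(-0.740, 1.347)
t=4.250: state=(-0.349, 1.814)
t=4.500: state=(0.183, 2.466)
t=4.750: state=(0.869, 2.908)
t=5.000: state=(1.537, 2.210)
t=5.250: state=(1.916, 0.851)
t=5.500: state=(2.012, 0.023)
t=5.750: state=(1.968, -0.319)
t=6.000: state=(1.867, -0.471)
t=6.250: state=(1.737, -0.566)
t=6.500: state=(1.585, -0.655)
largest grid value and its neighbours: y(4.740)=2.90681, y(4.750)=2.90782, y(4.760)=2.90675
parabola through these three points peaks at t≈4.750 with y≈2.90782

max y = 2.908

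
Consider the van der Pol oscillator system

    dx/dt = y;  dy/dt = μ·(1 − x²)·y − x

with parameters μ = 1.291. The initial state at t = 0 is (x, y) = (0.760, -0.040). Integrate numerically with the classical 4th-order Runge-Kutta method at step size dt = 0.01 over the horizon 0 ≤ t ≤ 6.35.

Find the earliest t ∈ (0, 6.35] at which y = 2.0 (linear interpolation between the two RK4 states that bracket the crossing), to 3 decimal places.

t = 4.356

t=0.000: state=(0.760, -0.040)
step 1 (dt=0.01): k1=(-0.040, -0.782), k2=(-0.044, -0.784), k3=(-0.044, -0.784), k4=(-0.048, -0.786); state += dt/6·(k1+2k2+2k3+k4)
t=0.010: state=(0.760, -0.048)
t=0.020: state=(0.759, -0.056)
t=0.030: state=(0.758, -0.064)
continuing one RK4 step at a time; state shown every 25 steps (Δt=0.25):
t=0.250: state=(0.725, -0.247)
t=0.500: state=(0.634, -0.481)
t=0.750: state=(0.481, -0.758)
t=1.000: state=(0.249, -1.109)
t=1.250: state=(-0.082, -1.553)
t=1.500: state=(-0.528, -1.991)
t=1.750: state=(-1.045, -2.035)
t=2.000: state=(-1.483, -1.369)
t=2.250: state=(-1.713, -0.502)
t=2.500: state=(-1.761, 0.060)
t=2.750: state=(-1.705, 0.352)
t=3.000: state=(-1.595, 0.519)
t=3.250: state=(-1.449, 0.651)
t=3.500: state=(-1.269, 0.794)
t=3.750: state=(-1.047, 0.986)
t=4.000: state=(-0.767, 1.276)
t=4.250: state=(-0.395, 1.737)
t=4.350: state=(-0.209, 1.984)
next step: t=4.360: state=(-0.189, 2.011) — y has crossed 2.0
linear interpolation between t=4.350 (1.98433) and t=4.360 (2.01108) → t≈4.356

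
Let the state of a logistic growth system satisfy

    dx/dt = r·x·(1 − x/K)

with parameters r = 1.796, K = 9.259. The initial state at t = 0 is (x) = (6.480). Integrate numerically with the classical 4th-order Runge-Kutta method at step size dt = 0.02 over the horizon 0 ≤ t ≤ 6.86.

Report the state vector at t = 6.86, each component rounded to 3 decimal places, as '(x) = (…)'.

t=0.000: state=(6.480)
step 1 (dt=0.02): k1=(3.493), k2=(3.468), k3=(3.468), k4=(3.442); state += dt/6·(k1+2k2+2k3+k4)
t=0.020: state=(6.549)
t=0.040: state=(6.618)
t=0.060: state=(6.685)
continuing one RK4 step at a time; state shown every 25 steps (Δt=0.5):
t=0.500: state=(7.882)
t=1.000: state=(8.644)
t=1.500: state=(8.998)
t=2.000: state=(9.151)
t=2.500: state=(9.215)
t=3.000: state=(9.241)
t=3.500: state=(9.252)
t=4.000: state=(9.256)
t=4.500: state=(9.258)
t=5.000: state=(9.259)
t=5.500: state=(9.259)
t=6.000: state=(9.259)
t=6.500: state=(9.259)
t=6.860: state=(9.259)

(x) = (9.259)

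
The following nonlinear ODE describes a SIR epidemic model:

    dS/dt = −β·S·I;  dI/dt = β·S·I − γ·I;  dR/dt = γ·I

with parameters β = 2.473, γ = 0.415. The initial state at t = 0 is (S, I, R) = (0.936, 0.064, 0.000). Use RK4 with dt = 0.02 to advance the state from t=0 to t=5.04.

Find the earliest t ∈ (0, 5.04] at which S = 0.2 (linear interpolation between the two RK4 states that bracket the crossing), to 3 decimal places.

t=0.000: state=(0.936, 0.064, 0.000)
step 1 (dt=0.02): k1=(-0.148, 0.122, 0.027), k2=(-0.151, 0.124, 0.027), k3=(-0.151, 0.124, 0.027), k4=(-0.153, 0.126, 0.028); state += dt/6·(k1+2k2+2k3+k4)
t=0.020: state=(0.933, 0.066, 0.001)
t=0.040: state=(0.930, 0.069, 0.001)
t=0.060: state=(0.927, 0.072, 0.002)
continuing one RK4 step at a time; state shown every 10 steps (Δt=0.2):
t=0.200: state=(0.901, 0.093, 0.006)
t=0.400: state=(0.852, 0.132, 0.016)
t=0.600: state=(0.789, 0.182, 0.029)
t=0.800: state=(0.711, 0.243, 0.046)
t=1.000: state=(0.620, 0.311, 0.069)
t=1.200: state=(0.522, 0.380, 0.098)
t=1.400: state=(0.426, 0.442, 0.132)
t=1.600: state=(0.338, 0.491, 0.171)
t=1.800: state=(0.263, 0.524, 0.213)
t=2.000: state=(0.202, 0.541, 0.257)
next step: t=2.020: state=(0.197, 0.542, 0.262) — S has crossed 0.2
linear interpolation between t=2.000 (0.20186) and t=2.020 (0.19653) → t≈2.007

t = 2.007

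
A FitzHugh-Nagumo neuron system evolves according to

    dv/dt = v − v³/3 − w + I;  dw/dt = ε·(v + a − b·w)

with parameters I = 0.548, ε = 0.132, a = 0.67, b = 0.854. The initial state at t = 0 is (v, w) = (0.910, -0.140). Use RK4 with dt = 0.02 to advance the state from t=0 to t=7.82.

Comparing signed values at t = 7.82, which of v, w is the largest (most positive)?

t=0.000: state=(0.910, -0.140)
step 1 (dt=0.02): k1=(1.347, 0.224), k2=(1.347, 0.226), k3=(1.347, 0.226), k4=(1.346, 0.227); state += dt/6·(k1+2k2+2k3+k4)
t=0.020: state=(0.937, -0.135)
t=0.040: state=(0.964, -0.131)
t=0.060: state=(0.991, -0.126)
continuing one RK4 step at a time; state shown every 25 steps (Δt=0.5):
t=0.500: state=(1.510, -0.010)
t=1.000: state=(1.795, 0.141)
t=1.500: state=(1.849, 0.294)
t=2.000: state=(1.822, 0.439)
t=2.500: state=(1.772, 0.573)
t=3.000: state=(1.716, 0.697)
t=3.500: state=(1.656, 0.810)
t=4.000: state=(1.596, 0.913)
t=4.500: state=(1.533, 1.006)
t=5.000: state=(1.469, 1.090)
t=5.500: state=(1.403, 1.166)
t=6.000: state=(1.334, 1.233)
t=6.500: state=(1.261, 1.291)
t=7.000: state=(1.183, 1.342)
t=7.500: state=(1.097, 1.385)
t=7.820: state=(1.038, 1.408)
compare at T: v=1.038, w=1.408

largest component: w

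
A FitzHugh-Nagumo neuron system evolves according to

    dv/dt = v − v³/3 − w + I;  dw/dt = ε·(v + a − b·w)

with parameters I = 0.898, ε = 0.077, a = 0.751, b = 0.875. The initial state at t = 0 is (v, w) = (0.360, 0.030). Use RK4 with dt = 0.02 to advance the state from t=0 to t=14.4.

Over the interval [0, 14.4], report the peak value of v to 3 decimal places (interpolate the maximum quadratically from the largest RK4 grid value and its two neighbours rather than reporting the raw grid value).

max v = 1.959

t=0.000: state=(0.360, 0.030)
step 1 (dt=0.02): k1=(1.212, 0.084), k2=(1.222, 0.084), k3=(1.222, 0.084), k4=(1.232, 0.085); state += dt/6·(k1+2k2+2k3+k4)
t=0.020: state=(0.384, 0.032)
t=0.040: state=(0.409, 0.033)
t=0.060: state=(0.434, 0.035)
continuing one RK4 step at a time; state shown every 25 steps (Δt=0.5):
t=0.500: state=(1.059, 0.084)
t=1.000: state=(1.672, 0.162)
t=1.500: state=(1.917, 0.254)
t=2.000: state=(1.959, 0.348)
t=2.500: state=(1.945, 0.439)
t=3.000: state=(1.917, 0.526)
t=3.500: state=(1.886, 0.609)
t=4.000: state=(1.855, 0.688)
t=4.500: state=(1.824, 0.763)
t=5.000: state=(1.792, 0.835)
t=5.500: state=(1.760, 0.903)
t=6.000: state=(1.729, 0.967)
t=6.500: state=(1.697, 1.029)
t=7.000: state=(1.666, 1.087)
t=7.500: state=(1.634, 1.142)
t=8.000: state=(1.602, 1.193)
t=8.500: state=(1.570, 1.242)
t=9.000: state=(1.538, 1.289)
t=9.500: state=(1.505, 1.332)
t=10.000: state=(1.472, 1.373)
t=10.500: state=(1.439, 1.411)
t=11.000: state=(1.405, 1.446)
t=11.500: state=(1.371, 1.479)
t=12.000: state=(1.336, 1.510)
t=12.500: state=(1.300, 1.538)
t=13.000: state=(1.263, 1.564)
t=13.500: state=(1.225, 1.588)
t=14.000: state=(1.185, 1.609)
t=14.400: state=(1.152, 1.625)
largest grid value and its neighbours: v(2.000)=1.95903, v(2.020)=1.95904, v(2.040)=1.95899
parabola through these three points peaks at t≈2.015 with v≈1.95905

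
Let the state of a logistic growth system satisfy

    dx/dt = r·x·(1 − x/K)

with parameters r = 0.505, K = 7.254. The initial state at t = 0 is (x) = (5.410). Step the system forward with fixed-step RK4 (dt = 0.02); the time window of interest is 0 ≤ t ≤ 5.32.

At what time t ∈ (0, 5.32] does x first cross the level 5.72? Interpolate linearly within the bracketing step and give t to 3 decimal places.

t = 0.475

t=0.000: state=(5.410)
step 1 (dt=0.02): k1=(0.694), k2=(0.693), k3=(0.693), k4=(0.691); state += dt/6·(k1+2k2+2k3+k4)
t=0.020: state=(5.424)
t=0.040: state=(5.438)
t=0.060: state=(5.451)
continuing one RK4 step at a time; state shown every 10 steps (Δt=0.2):
t=0.200: state=(5.545)
t=0.400: state=(5.674)
t=0.460: state=(5.711)
next step: t=0.480: state=(5.723) — x has crossed 5.72
linear interpolation between t=0.460 (5.71093) and t=0.480 (5.72317) → t≈0.475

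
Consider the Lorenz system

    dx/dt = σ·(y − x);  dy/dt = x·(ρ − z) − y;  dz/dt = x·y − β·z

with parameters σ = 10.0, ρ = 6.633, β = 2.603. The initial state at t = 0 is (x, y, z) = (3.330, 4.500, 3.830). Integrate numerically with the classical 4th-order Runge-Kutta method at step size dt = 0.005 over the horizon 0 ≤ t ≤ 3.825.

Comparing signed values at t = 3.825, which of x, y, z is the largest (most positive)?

t=0.000: state=(3.330, 4.500, 3.830)
step 1 (dt=0.005): k1=(11.700, 4.834, 5.016), k2=(11.528, 4.862, 5.155), k3=(11.533, 4.859, 5.152), k4=(11.366, 4.884, 5.290); state += dt/6·(k1+2k2+2k3+k4)
t=0.005: state=(3.388, 4.524, 3.856)
t=0.010: state=(3.444, 4.549, 3.883)
t=0.015: state=(3.498, 4.573, 3.911)
continuing one RK4 step at a time; state shown every 40 steps (Δt=0.2):
t=0.200: state=(4.796, 5.168, 5.569)
t=0.400: state=(4.760, 4.393, 7.019)
t=0.600: state=(3.798, 3.331, 6.681)
t=0.800: state=(3.171, 3.026, 5.619)
t=1.000: state=(3.173, 3.299, 4.869)
t=1.200: state=(3.583, 3.840, 4.781)
t=1.400: state=(4.071, 4.266, 5.310)
t=1.600: state=(4.251, 4.226, 5.967)
t=1.800: state=(4.023, 3.851, 6.155)
t=2.000: state=(3.700, 3.573, 5.861)
t=2.200: state=(3.569, 3.566, 5.478)
t=2.400: state=(3.662, 3.747, 5.309)
t=2.600: state=(3.852, 3.944, 5.421)
t=2.800: state=(3.977, 4.002, 5.666)
t=3.000: state=(3.951, 3.905, 5.819)
t=3.200: state=(3.835, 3.775, 5.781)
t=3.400: state=(3.747, 3.723, 5.639)
t=3.600: state=(3.745, 3.765, 5.530)
t=3.800: state=(3.807, 3.844, 5.528)
t=3.825: state=(3.817, 3.853, 5.535)
compare at T: x=3.817, y=3.853, z=5.535

largest component: z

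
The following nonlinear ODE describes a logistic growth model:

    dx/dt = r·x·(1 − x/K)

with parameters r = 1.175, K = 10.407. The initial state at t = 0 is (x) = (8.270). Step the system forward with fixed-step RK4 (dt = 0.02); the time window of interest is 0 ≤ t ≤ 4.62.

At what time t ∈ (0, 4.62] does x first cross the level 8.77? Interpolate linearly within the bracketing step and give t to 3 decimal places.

t=0.000: state=(8.270)
step 1 (dt=0.02): k1=(1.995), k2=(1.982), k3=(1.982), k4=(1.968); state += dt/6·(k1+2k2+2k3+k4)
t=0.020: state=(8.310)
t=0.040: state=(8.349)
t=0.060: state=(8.387)
continuing one RK4 step at a time; state shown every 10 steps (Δt=0.2):
t=0.200: state=(8.642)
t=0.260: state=(8.743)
next step: t=0.280: state=(8.775) — x has crossed 8.77
linear interpolation between t=0.260 (8.74258) and t=0.280 (8.77518) → t≈0.277

t = 0.277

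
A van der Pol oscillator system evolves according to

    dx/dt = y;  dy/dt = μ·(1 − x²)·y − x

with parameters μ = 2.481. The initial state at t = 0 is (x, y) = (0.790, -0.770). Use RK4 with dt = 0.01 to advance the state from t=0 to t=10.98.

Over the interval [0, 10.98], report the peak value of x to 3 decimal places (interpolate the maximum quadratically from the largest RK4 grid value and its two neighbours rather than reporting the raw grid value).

max x = 2.022

t=0.000: state=(0.790, -0.770)
step 1 (dt=0.01): k1=(-0.770, -1.508), k2=(-0.778, -1.523), k3=(-0.778, -1.523), k4=(-0.785, -1.538); state += dt/6·(k1+2k2+2k3+k4)
t=0.010: state=(0.782, -0.785)
t=0.020: state=(0.774, -0.801)
t=0.030: state=(0.766, -0.817)
continuing one RK4 step at a time; state shown every 50 steps (Δt=0.5):
t=0.500: state=(0.106, -2.314)
t=1.000: state=(-1.614, -2.749)
t=1.500: state=(-1.970, 0.164)
t=2.000: state=(-1.843, 0.294)
t=2.500: state=(-1.685, 0.344)
t=3.000: state=(-1.495, 0.421)
t=3.500: state=(-1.252, 0.573)
t=4.000: state=(-0.884, 0.977)
t=4.500: state=(-0.078, 2.679)
t=5.000: state=(1.754, 2.344)
t=5.500: state=(2.002, -0.195)
t=6.000: state=(1.873, -0.288)
t=6.500: state=(1.719, -0.333)
t=7.000: state=(1.536, -0.402)
t=7.500: state=(1.307, -0.531)
t=8.000: state=(0.975, -0.852)
t=8.500: state=(0.317, -2.092)
t=9.000: state=(-1.448, -3.700)
t=9.500: state=(-2.018, 0.114)
t=10.000: state=(-1.902, 0.279)
t=10.500: state=(-1.752, 0.322)
t=10.980: state=(-1.584, 0.381)
largest grid value and its neighbours: x(5.320)=2.02226, x(5.330)=2.02227, x(5.340)=2.02208
parabola through these three points peaks at t≈5.325 with x≈2.02229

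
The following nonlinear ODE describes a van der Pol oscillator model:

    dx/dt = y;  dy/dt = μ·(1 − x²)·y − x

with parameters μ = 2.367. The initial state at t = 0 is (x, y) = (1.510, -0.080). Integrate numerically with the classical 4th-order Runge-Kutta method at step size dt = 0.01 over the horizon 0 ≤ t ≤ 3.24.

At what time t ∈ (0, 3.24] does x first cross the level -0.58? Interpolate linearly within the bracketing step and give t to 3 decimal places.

t=0.000: state=(1.510, -0.080)
step 1 (dt=0.01): k1=(-0.080, -1.268), k2=(-0.086, -1.248), k3=(-0.086, -1.249), k4=(-0.092, -1.229); state += dt/6·(k1+2k2+2k3+k4)
t=0.010: state=(1.509, -0.092)
t=0.020: state=(1.508, -0.105)
t=0.030: state=(1.507, -0.116)
continuing one RK4 step at a time; state shown every 20 steps (Δt=0.2):
t=0.200: state=(1.473, -0.272)
t=0.400: state=(1.406, -0.390)
t=0.600: state=(1.318, -0.485)
t=0.800: state=(1.212, -0.586)
t=1.000: state=(1.082, -0.719)
t=1.200: state=(0.920, -0.919)
t=1.400: state=(0.706, -1.252)
t=1.600: state=(0.401, -1.860)
t=1.800: state=(-0.072, -2.965)
t=1.940: state=(-0.557, -3.933)
next step: t=1.950: state=(-0.596, -3.990) — x has crossed -0.58
linear interpolation between t=1.940 (-0.55651) and t=1.950 (-0.59613) → t≈1.946

t = 1.946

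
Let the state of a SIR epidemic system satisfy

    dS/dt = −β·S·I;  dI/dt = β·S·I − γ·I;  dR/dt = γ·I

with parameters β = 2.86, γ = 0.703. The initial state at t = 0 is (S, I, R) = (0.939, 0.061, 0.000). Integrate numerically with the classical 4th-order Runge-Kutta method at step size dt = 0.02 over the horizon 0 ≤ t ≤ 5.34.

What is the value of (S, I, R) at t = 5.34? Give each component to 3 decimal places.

(S, I, R) = (0.024, 0.072, 0.904)

t=0.000: state=(0.939, 0.061, 0.000)
step 1 (dt=0.02): k1=(-0.164, 0.121, 0.043), k2=(-0.167, 0.123, 0.044), k3=(-0.167, 0.123, 0.044), k4=(-0.170, 0.125, 0.045); state += dt/6·(k1+2k2+2k3+k4)
t=0.020: state=(0.936, 0.063, 0.001)
t=0.040: state=(0.932, 0.066, 0.002)
t=0.060: state=(0.929, 0.069, 0.003)
continuing one RK4 step at a time; state shown every 10 steps (Δt=0.2):
t=0.200: state=(0.900, 0.090, 0.010)
t=0.400: state=(0.846, 0.129, 0.026)
t=0.600: state=(0.775, 0.178, 0.047)
t=0.800: state=(0.689, 0.235, 0.076)
t=1.000: state=(0.592, 0.294, 0.113)
t=1.200: state=(0.493, 0.349, 0.159)
t=1.400: state=(0.398, 0.391, 0.211)
t=1.600: state=(0.316, 0.416, 0.268)
t=1.800: state=(0.248, 0.425, 0.327)
t=2.000: state=(0.195, 0.419, 0.386)
t=2.200: state=(0.154, 0.402, 0.444)
t=2.400: state=(0.123, 0.378, 0.499)
t=2.600: state=(0.100, 0.350, 0.550)
t=2.800: state=(0.083, 0.320, 0.597)
t=3.000: state=(0.069, 0.290, 0.640)
t=3.200: state=(0.059, 0.262, 0.679)
t=3.400: state=(0.051, 0.235, 0.714)
t=3.600: state=(0.045, 0.210, 0.745)
t=3.800: state=(0.040, 0.187, 0.773)
t=4.000: state=(0.037, 0.166, 0.798)
t=4.200: state=(0.033, 0.147, 0.820)
t=4.400: state=(0.031, 0.130, 0.839)
t=4.600: state=(0.029, 0.115, 0.856)
t=4.800: state=(0.027, 0.101, 0.871)
t=5.000: state=(0.026, 0.089, 0.885)
t=5.200: state=(0.024, 0.079, 0.897)
t=5.340: state=(0.024, 0.072, 0.904)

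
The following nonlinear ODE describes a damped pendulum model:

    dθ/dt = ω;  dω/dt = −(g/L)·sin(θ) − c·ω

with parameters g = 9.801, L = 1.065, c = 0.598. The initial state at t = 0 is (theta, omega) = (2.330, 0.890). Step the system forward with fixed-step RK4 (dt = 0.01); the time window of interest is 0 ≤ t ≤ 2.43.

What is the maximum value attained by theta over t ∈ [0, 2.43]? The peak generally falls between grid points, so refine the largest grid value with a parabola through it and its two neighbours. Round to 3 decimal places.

max theta = 2.388

t=0.000: state=(2.330, 0.890)
step 1 (dt=0.01): k1=(0.890, -7.208), k2=(0.854, -7.158), k3=(0.854, -7.159), k4=(0.818, -7.111); state += dt/6·(k1+2k2+2k3+k4)
t=0.010: state=(2.339, 0.818)
t=0.020: state=(2.346, 0.748)
t=0.030: state=(2.353, 0.678)
continuing one RK4 step at a time; state shown every 10 steps (Δt=0.1):
t=0.100: state=(2.384, 0.211)
t=0.200: state=(2.374, -0.415)
t=0.300: state=(2.302, -1.031)
t=0.400: state=(2.167, -1.671)
t=0.500: state=(1.966, -2.357)
t=0.600: state=(1.694, -3.080)
t=0.700: state=(1.350, -3.789)
t=0.800: state=(0.941, -4.378)
t=0.900: state=(0.484, -4.703)
t=1.000: state=(0.013, -4.645)
t=1.100: state=(-0.432, -4.186)
t=1.200: state=(-0.814, -3.419)
t=1.300: state=(-1.110, -2.485)
t=1.400: state=(-1.310, -1.504)
t=1.500: state=(-1.412, -0.542)
t=1.600: state=(-1.420, 0.373)
t=1.700: state=(-1.339, 1.229)
t=1.800: state=(-1.176, 2.008)
t=1.900: state=(-0.941, 2.671)
t=2.000: state=(-0.648, 3.152)
t=2.100: state=(-0.319, 3.383)
t=2.200: state=(0.019, 3.318)
t=2.300: state=(0.335, 2.965)
t=2.400: state=(0.604, 2.385)
t=2.430: state=(0.672, 2.179)
largest grid value and its neighbours: theta(0.120)=2.38736, theta(0.130)=2.38788, theta(0.140)=2.38776
parabola through these three points peaks at t≈0.133 with theta≈2.38791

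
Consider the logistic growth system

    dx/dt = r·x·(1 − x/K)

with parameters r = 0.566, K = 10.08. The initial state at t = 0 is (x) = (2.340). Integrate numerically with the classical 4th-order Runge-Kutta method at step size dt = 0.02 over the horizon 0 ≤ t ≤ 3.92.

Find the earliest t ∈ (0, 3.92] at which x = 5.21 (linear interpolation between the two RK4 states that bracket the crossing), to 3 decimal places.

t = 2.233

t=0.000: state=(2.340)
step 1 (dt=0.02): k1=(1.017), k2=(1.020), k3=(1.020), k4=(1.023); state += dt/6·(k1+2k2+2k3+k4)
t=0.020: state=(2.360)
t=0.040: state=(2.381)
t=0.060: state=(2.402)
continuing one RK4 step at a time; state shown every 10 steps (Δt=0.2):
t=0.200: state=(2.550)
t=0.400: state=(2.771)
t=0.600: state=(3.004)
t=0.800: state=(3.248)
t=1.000: state=(3.502)
t=1.200: state=(3.765)
t=1.400: state=(4.036)
t=1.600: state=(4.313)
t=1.800: state=(4.594)
t=2.000: state=(4.878)
t=2.200: state=(5.163)
t=2.220: state=(5.192)
next step: t=2.240: state=(5.220) — x has crossed 5.21
linear interpolation between t=2.220 (5.19183) and t=2.240 (5.22033) → t≈2.233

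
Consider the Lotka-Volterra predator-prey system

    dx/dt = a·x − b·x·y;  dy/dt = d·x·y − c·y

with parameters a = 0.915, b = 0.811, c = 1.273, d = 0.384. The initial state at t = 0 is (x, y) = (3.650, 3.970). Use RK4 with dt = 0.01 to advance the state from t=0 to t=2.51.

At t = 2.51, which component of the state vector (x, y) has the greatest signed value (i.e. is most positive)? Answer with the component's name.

largest component: x

t=0.000: state=(3.650, 3.970)
step 1 (dt=0.01): k1=(-8.412, 0.511), k2=(-8.323, 0.447), k3=(-8.323, 0.447), k4=(-8.233, 0.384); state += dt/6·(k1+2k2+2k3+k4)
t=0.010: state=(3.567, 3.974)
t=0.020: state=(3.485, 3.978)
t=0.030: state=(3.406, 3.980)
continuing one RK4 step at a time; state shown every 10 steps (Δt=0.1):
t=0.100: state=(2.897, 3.961)
t=0.200: state=(2.311, 3.853)
t=0.300: state=(1.866, 3.674)
t=0.400: state=(1.531, 3.452)
t=0.500: state=(1.281, 3.207)
t=0.600: state=(1.093, 2.955)
t=0.700: state=(0.952, 2.706)
t=0.800: state=(0.846, 2.466)
t=0.900: state=(0.766, 2.239)
t=1.000: state=(0.706, 2.028)
t=1.100: state=(0.662, 1.833)
t=1.200: state=(0.630, 1.654)
t=1.300: state=(0.608, 1.492)
t=1.400: state=(0.593, 1.344)
t=1.500: state=(0.586, 1.210)
t=1.600: state=(0.585, 1.090)
t=1.700: state=(0.590, 0.981)
t=1.800: state=(0.599, 0.884)
t=1.900: state=(0.614, 0.797)
t=2.000: state=(0.632, 0.719)
t=2.100: state=(0.656, 0.648)
t=2.200: state=(0.683, 0.586)
t=2.300: state=(0.716, 0.530)
t=2.400: state=(0.753, 0.480)
t=2.500: state=(0.795, 0.435)
t=2.510: state=(0.799, 0.431)
compare at T: x=0.799, y=0.431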